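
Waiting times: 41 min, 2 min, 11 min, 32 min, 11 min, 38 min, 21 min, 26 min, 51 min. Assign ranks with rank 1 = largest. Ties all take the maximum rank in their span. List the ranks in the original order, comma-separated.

2, 9, 8, 4, 8, 3, 6, 5, 1

Sorted (descending): 51, 41, 38, 32, 26, 21, 11, 11, 2
The 2 values of 11 occupy positions 7–8 → each gets rank 8.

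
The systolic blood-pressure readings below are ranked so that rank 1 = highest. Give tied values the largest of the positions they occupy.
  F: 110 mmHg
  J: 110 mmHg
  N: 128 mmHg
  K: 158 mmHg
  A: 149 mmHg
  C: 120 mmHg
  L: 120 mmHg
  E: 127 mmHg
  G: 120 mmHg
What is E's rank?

Sorted (descending): 158, 149, 128, 127, 120, 120, 120, 110, 110
The 3 values of 120 occupy positions 5–7 → each gets rank 7.
The 2 values of 110 occupy positions 8–9 → each gets rank 9.
E has value 127 mmHg → rank 4.

4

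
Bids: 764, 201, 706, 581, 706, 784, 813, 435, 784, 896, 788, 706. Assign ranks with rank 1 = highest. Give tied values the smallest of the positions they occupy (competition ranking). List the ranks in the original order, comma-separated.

6, 12, 7, 10, 7, 4, 2, 11, 4, 1, 3, 7

Sorted (descending): 896, 813, 788, 784, 784, 764, 706, 706, 706, 581, 435, 201
The 2 values of 784 occupy positions 4–5 → each gets rank 4.
The 3 values of 706 occupy positions 7–9 → each gets rank 7.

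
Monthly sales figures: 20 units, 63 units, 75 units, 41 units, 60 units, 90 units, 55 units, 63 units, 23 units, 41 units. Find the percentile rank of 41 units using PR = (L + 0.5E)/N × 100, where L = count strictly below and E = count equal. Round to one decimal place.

30.0

N = 10.
Strictly below 41: 2. Equal to 41: 2.
PR = (2 + 0.5·2)/10 × 100 = 30.0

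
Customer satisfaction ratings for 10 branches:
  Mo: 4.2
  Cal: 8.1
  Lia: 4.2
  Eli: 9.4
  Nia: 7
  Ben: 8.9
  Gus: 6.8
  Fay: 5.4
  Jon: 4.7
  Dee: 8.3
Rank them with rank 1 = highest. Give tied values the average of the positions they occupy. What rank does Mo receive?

9.5

Sorted (descending): 9.4, 8.9, 8.3, 8.1, 7, 6.8, 5.4, 4.7, 4.2, 4.2
The 2 values of 4.2 occupy positions 9–10 → average rank (9+10)/2 = 9.5.
Mo has value 4.2 → rank 9.5.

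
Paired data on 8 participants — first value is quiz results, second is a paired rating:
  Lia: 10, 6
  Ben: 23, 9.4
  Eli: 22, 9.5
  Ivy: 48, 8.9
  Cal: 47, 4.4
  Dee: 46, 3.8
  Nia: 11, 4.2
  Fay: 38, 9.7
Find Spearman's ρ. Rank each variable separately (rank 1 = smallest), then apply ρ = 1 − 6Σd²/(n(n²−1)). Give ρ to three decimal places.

Ranks of variable 1: 1, 4, 3, 8, 7, 6, 2, 5
Ranks of variable 2: 4, 6, 7, 5, 3, 1, 2, 8
d = r₁ − r₂: -3, -2, -4, 3, 4, 5, 0, -3
d²: 9, 4, 16, 9, 16, 25, 0, 9; Σd² = 88
ρ = 1 − 6·88/(8·63) = 1 − 528/504 = -0.048

-0.048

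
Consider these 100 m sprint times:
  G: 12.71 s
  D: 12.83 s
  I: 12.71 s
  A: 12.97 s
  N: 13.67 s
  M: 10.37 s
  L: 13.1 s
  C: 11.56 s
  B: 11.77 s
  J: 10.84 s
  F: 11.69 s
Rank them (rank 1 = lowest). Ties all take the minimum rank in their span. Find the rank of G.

Sorted (ascending): 10.37, 10.84, 11.56, 11.69, 11.77, 12.71, 12.71, 12.83, 12.97, 13.1, 13.67
The 2 values of 12.71 occupy positions 6–7 → each gets rank 6.
G has value 12.71 s → rank 6.

6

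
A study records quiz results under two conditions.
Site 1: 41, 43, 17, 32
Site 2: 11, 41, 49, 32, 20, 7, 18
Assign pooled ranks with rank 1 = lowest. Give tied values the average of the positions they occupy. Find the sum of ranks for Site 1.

28

Sorted (ascending): 7, 11, 17, 18, 20, 32, 32, 41, 41, 43, 49
The 2 values of 32 occupy positions 6–7 → average rank (6+7)/2 = 6.5.
The 2 values of 41 occupy positions 8–9 → average rank (8+9)/2 = 8.5.
Site 1 values → pooled ranks: 41→8.5, 43→10, 17→3, 32→6.5
Rank sum = 8.5 + 10 + 3 + 6.5 = 28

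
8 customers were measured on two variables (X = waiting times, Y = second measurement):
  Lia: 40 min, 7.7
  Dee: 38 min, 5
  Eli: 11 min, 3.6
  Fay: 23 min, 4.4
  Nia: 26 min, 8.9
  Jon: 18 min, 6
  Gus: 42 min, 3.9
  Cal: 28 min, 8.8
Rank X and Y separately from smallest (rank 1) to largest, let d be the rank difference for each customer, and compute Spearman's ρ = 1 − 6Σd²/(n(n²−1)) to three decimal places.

Ranks of variable 1: 7, 6, 1, 3, 4, 2, 8, 5
Ranks of variable 2: 6, 4, 1, 3, 8, 5, 2, 7
d = r₁ − r₂: 1, 2, 0, 0, -4, -3, 6, -2
d²: 1, 4, 0, 0, 16, 9, 36, 4; Σd² = 70
ρ = 1 − 6·70/(8·63) = 1 − 420/504 = 0.167

0.167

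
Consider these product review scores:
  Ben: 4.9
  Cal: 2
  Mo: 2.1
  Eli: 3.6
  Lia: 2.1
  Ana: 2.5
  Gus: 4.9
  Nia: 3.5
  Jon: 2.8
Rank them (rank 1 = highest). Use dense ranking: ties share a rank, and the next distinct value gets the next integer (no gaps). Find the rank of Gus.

1

Sorted (descending): 4.9, 4.9, 3.6, 3.5, 2.8, 2.5, 2.1, 2.1, 2
The 2 values of 4.9 share dense rank 1.
The 2 values of 2.1 share dense rank 6.
Remaining distinct values take the next consecutive integers.
Gus has value 4.9 → rank 1.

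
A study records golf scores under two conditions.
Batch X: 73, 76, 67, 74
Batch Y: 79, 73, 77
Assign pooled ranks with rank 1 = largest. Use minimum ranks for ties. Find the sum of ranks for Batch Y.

Sorted (descending): 79, 77, 76, 74, 73, 73, 67
The 2 values of 73 occupy positions 5–6 → each gets rank 5.
Batch Y values → pooled ranks: 79→1, 73→5, 77→2
Rank sum = 1 + 5 + 2 = 8

8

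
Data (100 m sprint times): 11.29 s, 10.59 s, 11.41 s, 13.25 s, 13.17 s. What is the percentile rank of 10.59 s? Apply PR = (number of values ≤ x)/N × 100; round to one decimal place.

20.0

N = 5.
Strictly below 10.59: 0. Equal to 10.59: 1.
PR = 1/5 × 100 = 20.0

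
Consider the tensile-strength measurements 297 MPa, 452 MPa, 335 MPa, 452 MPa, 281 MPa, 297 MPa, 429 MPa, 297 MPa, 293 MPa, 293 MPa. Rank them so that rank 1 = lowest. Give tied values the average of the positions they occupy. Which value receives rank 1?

Sorted (ascending): 281, 293, 293, 297, 297, 297, 335, 429, 452, 452
The 2 values of 293 occupy positions 2–3 → average rank (2+3)/2 = 2.5.
The 3 values of 297 occupy positions 4–6 → average rank 5.
The 2 values of 452 occupy positions 9–10 → average rank (9+10)/2 = 9.5.
Rank 1 → value 281.

281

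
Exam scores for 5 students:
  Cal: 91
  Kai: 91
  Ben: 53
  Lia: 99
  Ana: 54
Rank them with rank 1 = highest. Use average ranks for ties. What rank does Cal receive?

Sorted (descending): 99, 91, 91, 54, 53
The 2 values of 91 occupy positions 2–3 → average rank (2+3)/2 = 2.5.
Cal has value 91 → rank 2.5.

2.5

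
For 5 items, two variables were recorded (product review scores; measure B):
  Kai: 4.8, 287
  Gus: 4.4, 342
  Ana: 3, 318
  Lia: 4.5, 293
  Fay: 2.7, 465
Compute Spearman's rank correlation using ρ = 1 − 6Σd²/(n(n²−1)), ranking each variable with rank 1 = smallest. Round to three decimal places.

Ranks of variable 1: 5, 3, 2, 4, 1
Ranks of variable 2: 1, 4, 3, 2, 5
d = r₁ − r₂: 4, -1, -1, 2, -4
d²: 16, 1, 1, 4, 16; Σd² = 38
ρ = 1 − 6·38/(5·24) = 1 − 228/120 = -0.900

-0.900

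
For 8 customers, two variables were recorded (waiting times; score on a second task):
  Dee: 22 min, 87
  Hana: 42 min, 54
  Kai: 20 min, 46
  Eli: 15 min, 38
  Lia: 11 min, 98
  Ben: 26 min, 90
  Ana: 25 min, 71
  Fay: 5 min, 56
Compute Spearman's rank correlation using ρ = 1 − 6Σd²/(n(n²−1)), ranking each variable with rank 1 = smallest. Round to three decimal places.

Ranks of variable 1: 5, 8, 4, 3, 2, 7, 6, 1
Ranks of variable 2: 6, 3, 2, 1, 8, 7, 5, 4
d = r₁ − r₂: -1, 5, 2, 2, -6, 0, 1, -3
d²: 1, 25, 4, 4, 36, 0, 1, 9; Σd² = 80
ρ = 1 − 6·80/(8·63) = 1 − 480/504 = 0.048

0.048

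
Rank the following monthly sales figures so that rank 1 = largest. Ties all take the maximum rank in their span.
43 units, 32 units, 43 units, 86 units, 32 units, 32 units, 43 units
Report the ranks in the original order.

4, 7, 4, 1, 7, 7, 4

Sorted (descending): 86, 43, 43, 43, 32, 32, 32
The 3 values of 43 occupy positions 2–4 → each gets rank 4.
The 3 values of 32 occupy positions 5–7 → each gets rank 7.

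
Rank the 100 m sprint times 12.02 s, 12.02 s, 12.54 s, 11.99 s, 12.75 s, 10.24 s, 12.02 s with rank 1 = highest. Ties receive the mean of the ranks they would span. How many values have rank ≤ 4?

Sorted (descending): 12.75, 12.54, 12.02, 12.02, 12.02, 11.99, 10.24
The 3 values of 12.02 occupy positions 3–5 → average rank 4.
Ranks ≤ 4: {1, 2, 4, 4, 4} → 5 values.

5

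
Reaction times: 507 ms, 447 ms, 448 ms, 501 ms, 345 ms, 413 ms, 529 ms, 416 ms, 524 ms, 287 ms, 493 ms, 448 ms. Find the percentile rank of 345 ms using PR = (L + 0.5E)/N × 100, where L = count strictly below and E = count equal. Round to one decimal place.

N = 12.
Strictly below 345: 1. Equal to 345: 1.
PR = (1 + 0.5·1)/12 × 100 = 12.5

12.5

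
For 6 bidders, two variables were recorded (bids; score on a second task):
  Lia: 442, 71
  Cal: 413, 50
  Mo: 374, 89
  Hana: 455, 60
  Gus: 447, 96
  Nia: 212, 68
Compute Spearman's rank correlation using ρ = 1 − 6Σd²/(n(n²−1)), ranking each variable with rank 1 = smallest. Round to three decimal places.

0.029

Ranks of variable 1: 4, 3, 2, 6, 5, 1
Ranks of variable 2: 4, 1, 5, 2, 6, 3
d = r₁ − r₂: 0, 2, -3, 4, -1, -2
d²: 0, 4, 9, 16, 1, 4; Σd² = 34
ρ = 1 − 6·34/(6·35) = 1 − 204/210 = 0.029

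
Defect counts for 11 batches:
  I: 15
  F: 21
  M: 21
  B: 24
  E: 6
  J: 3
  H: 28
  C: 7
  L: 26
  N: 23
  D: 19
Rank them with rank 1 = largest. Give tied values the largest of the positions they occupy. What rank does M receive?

Sorted (descending): 28, 26, 24, 23, 21, 21, 19, 15, 7, 6, 3
The 2 values of 21 occupy positions 5–6 → each gets rank 6.
M has value 21 → rank 6.

6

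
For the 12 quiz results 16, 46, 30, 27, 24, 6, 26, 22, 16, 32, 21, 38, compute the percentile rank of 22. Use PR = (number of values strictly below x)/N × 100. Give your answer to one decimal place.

33.3

N = 12.
Strictly below 22: 4. Equal to 22: 1.
PR = 4/12 × 100 = 33.3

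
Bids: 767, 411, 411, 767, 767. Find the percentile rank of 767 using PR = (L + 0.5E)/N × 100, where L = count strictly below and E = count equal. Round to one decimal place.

N = 5.
Strictly below 767: 2. Equal to 767: 3.
PR = (2 + 0.5·3)/5 × 100 = 70.0

70.0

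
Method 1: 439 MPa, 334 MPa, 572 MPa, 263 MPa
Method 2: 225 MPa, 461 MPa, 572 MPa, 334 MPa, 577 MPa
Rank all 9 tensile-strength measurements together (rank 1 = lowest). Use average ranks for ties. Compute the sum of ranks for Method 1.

18

Sorted (ascending): 225, 263, 334, 334, 439, 461, 572, 572, 577
The 2 values of 334 occupy positions 3–4 → average rank (3+4)/2 = 3.5.
The 2 values of 572 occupy positions 7–8 → average rank (7+8)/2 = 7.5.
Method 1 values → pooled ranks: 439→5, 334→3.5, 572→7.5, 263→2
Rank sum = 5 + 3.5 + 7.5 + 2 = 18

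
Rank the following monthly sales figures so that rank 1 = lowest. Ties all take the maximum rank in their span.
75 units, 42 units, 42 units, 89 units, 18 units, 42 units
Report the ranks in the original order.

5, 4, 4, 6, 1, 4

Sorted (ascending): 18, 42, 42, 42, 75, 89
The 3 values of 42 occupy positions 2–4 → each gets rank 4.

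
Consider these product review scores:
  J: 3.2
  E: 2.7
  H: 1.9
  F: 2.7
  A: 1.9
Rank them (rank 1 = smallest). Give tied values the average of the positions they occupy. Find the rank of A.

1.5

Sorted (ascending): 1.9, 1.9, 2.7, 2.7, 3.2
The 2 values of 1.9 occupy positions 1–2 → average rank (1+2)/2 = 1.5.
The 2 values of 2.7 occupy positions 3–4 → average rank (3+4)/2 = 3.5.
A has value 1.9 → rank 1.5.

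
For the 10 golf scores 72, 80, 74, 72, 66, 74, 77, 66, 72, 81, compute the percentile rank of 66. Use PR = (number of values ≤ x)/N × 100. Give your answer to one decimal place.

20.0

N = 10.
Strictly below 66: 0. Equal to 66: 2.
PR = 2/10 × 100 = 20.0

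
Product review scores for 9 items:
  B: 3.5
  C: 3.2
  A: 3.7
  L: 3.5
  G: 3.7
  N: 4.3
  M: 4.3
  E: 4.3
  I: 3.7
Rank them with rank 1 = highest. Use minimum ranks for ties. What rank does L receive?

7

Sorted (descending): 4.3, 4.3, 4.3, 3.7, 3.7, 3.7, 3.5, 3.5, 3.2
The 3 values of 4.3 occupy positions 1–3 → each gets rank 1.
The 3 values of 3.7 occupy positions 4–6 → each gets rank 4.
The 2 values of 3.5 occupy positions 7–8 → each gets rank 7.
L has value 3.5 → rank 7.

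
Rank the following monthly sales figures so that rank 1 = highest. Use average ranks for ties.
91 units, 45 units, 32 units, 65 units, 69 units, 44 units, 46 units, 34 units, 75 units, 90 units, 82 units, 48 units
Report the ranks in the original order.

Sorted (descending): 91, 90, 82, 75, 69, 65, 48, 46, 45, 44, 34, 32
No ties — each value takes its position as its rank.

1, 9, 12, 6, 5, 10, 8, 11, 4, 2, 3, 7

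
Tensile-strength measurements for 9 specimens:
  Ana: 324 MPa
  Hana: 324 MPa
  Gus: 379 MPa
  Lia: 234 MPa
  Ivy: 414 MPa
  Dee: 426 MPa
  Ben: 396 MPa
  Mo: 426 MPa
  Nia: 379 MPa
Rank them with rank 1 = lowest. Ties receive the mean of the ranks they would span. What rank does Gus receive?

4.5

Sorted (ascending): 234, 324, 324, 379, 379, 396, 414, 426, 426
The 2 values of 324 occupy positions 2–3 → average rank (2+3)/2 = 2.5.
The 2 values of 379 occupy positions 4–5 → average rank (4+5)/2 = 4.5.
The 2 values of 426 occupy positions 8–9 → average rank (8+9)/2 = 8.5.
Gus has value 379 MPa → rank 4.5.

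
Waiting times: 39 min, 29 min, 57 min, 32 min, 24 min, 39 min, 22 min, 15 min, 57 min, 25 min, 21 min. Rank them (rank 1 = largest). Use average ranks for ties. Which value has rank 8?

Sorted (descending): 57, 57, 39, 39, 32, 29, 25, 24, 22, 21, 15
The 2 values of 57 occupy positions 1–2 → average rank (1+2)/2 = 1.5.
The 2 values of 39 occupy positions 3–4 → average rank (3+4)/2 = 3.5.
Rank 8 → value 24.

24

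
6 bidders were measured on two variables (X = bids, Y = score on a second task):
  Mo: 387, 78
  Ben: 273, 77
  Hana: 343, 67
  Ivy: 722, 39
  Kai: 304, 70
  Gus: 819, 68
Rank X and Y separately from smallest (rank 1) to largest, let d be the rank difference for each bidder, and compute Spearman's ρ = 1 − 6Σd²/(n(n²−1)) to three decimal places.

-0.429

Ranks of variable 1: 4, 1, 3, 5, 2, 6
Ranks of variable 2: 6, 5, 2, 1, 4, 3
d = r₁ − r₂: -2, -4, 1, 4, -2, 3
d²: 4, 16, 1, 16, 4, 9; Σd² = 50
ρ = 1 − 6·50/(6·35) = 1 − 300/210 = -0.429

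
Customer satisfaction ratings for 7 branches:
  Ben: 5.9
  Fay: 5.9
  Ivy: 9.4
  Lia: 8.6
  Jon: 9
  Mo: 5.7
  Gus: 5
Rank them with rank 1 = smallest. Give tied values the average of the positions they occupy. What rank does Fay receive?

Sorted (ascending): 5, 5.7, 5.9, 5.9, 8.6, 9, 9.4
The 2 values of 5.9 occupy positions 3–4 → average rank (3+4)/2 = 3.5.
Fay has value 5.9 → rank 3.5.

3.5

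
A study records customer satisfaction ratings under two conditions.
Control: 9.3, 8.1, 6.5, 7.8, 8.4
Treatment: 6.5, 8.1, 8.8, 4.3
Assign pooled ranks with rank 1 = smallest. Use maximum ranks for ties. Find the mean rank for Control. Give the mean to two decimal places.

Sorted (ascending): 4.3, 6.5, 6.5, 7.8, 8.1, 8.1, 8.4, 8.8, 9.3
The 2 values of 6.5 occupy positions 2–3 → each gets rank 3.
The 2 values of 8.1 occupy positions 5–6 → each gets rank 6.
Control values → pooled ranks: 9.3→9, 8.1→6, 6.5→3, 7.8→4, 8.4→7
Mean rank = (9 + 6 + 3 + 4 + 7) / 5 = 5.80

5.80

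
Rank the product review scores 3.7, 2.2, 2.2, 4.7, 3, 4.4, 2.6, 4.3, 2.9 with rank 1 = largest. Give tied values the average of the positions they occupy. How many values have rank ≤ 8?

7

Sorted (descending): 4.7, 4.4, 4.3, 3.7, 3, 2.9, 2.6, 2.2, 2.2
The 2 values of 2.2 occupy positions 8–9 → average rank (8+9)/2 = 8.5.
Ranks ≤ 8: {1, 2, 3, 4, 5, 6, 7} → 7 values.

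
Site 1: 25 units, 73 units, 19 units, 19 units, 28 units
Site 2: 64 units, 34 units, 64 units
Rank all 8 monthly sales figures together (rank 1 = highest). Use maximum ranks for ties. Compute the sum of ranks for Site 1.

28

Sorted (descending): 73, 64, 64, 34, 28, 25, 19, 19
The 2 values of 64 occupy positions 2–3 → each gets rank 3.
The 2 values of 19 occupy positions 7–8 → each gets rank 8.
Site 1 values → pooled ranks: 25→6, 73→1, 19→8, 19→8, 28→5
Rank sum = 6 + 1 + 8 + 8 + 5 = 28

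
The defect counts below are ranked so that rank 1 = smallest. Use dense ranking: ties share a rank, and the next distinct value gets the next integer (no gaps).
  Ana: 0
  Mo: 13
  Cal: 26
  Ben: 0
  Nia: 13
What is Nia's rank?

2

Sorted (ascending): 0, 0, 13, 13, 26
The 2 values of 0 share dense rank 1.
The 2 values of 13 share dense rank 2.
Remaining distinct values take the next consecutive integers.
Nia has value 13 → rank 2.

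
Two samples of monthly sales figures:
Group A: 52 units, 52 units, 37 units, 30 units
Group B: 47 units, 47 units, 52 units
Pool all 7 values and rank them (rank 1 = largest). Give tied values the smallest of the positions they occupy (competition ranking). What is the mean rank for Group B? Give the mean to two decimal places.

3.00

Sorted (descending): 52, 52, 52, 47, 47, 37, 30
The 3 values of 52 occupy positions 1–3 → each gets rank 1.
The 2 values of 47 occupy positions 4–5 → each gets rank 4.
Group B values → pooled ranks: 47→4, 47→4, 52→1
Mean rank = (4 + 4 + 1) / 3 = 3.00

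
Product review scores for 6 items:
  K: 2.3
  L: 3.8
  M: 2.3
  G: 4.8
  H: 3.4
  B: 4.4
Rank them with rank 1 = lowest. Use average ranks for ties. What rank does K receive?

1.5

Sorted (ascending): 2.3, 2.3, 3.4, 3.8, 4.4, 4.8
The 2 values of 2.3 occupy positions 1–2 → average rank (1+2)/2 = 1.5.
K has value 2.3 → rank 1.5.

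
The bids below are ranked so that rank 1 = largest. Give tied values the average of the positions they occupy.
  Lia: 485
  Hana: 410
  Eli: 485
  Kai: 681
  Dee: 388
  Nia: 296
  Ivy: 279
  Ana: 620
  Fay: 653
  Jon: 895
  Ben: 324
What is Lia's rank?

Sorted (descending): 895, 681, 653, 620, 485, 485, 410, 388, 324, 296, 279
The 2 values of 485 occupy positions 5–6 → average rank (5+6)/2 = 5.5.
Lia has value 485 → rank 5.5.

5.5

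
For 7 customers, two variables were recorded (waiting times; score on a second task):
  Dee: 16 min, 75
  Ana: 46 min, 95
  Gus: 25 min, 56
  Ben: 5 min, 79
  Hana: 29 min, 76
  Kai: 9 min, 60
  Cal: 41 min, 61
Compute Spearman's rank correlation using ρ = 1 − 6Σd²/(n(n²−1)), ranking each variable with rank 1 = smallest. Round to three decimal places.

0.214

Ranks of variable 1: 3, 7, 4, 1, 5, 2, 6
Ranks of variable 2: 4, 7, 1, 6, 5, 2, 3
d = r₁ − r₂: -1, 0, 3, -5, 0, 0, 3
d²: 1, 0, 9, 25, 0, 0, 9; Σd² = 44
ρ = 1 − 6·44/(7·48) = 1 − 264/336 = 0.214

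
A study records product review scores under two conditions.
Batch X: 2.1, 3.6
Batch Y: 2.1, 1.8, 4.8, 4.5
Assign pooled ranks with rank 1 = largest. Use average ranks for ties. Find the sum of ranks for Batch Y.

Sorted (descending): 4.8, 4.5, 3.6, 2.1, 2.1, 1.8
The 2 values of 2.1 occupy positions 4–5 → average rank (4+5)/2 = 4.5.
Batch Y values → pooled ranks: 2.1→4.5, 1.8→6, 4.8→1, 4.5→2
Rank sum = 4.5 + 6 + 1 + 2 = 13.5

13.5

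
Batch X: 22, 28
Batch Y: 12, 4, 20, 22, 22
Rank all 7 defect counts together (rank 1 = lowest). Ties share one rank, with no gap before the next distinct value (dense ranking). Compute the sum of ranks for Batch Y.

Sorted (ascending): 4, 12, 20, 22, 22, 22, 28
The 3 values of 22 share dense rank 4.
Remaining distinct values take the next consecutive integers.
Batch Y values → pooled ranks: 12→2, 4→1, 20→3, 22→4, 22→4
Rank sum = 2 + 1 + 3 + 4 + 4 = 14

14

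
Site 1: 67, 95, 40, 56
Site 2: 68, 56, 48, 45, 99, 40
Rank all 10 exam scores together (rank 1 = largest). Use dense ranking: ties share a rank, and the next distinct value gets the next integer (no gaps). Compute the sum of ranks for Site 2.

Sorted (descending): 99, 95, 68, 67, 56, 56, 48, 45, 40, 40
The 2 values of 56 share dense rank 5.
The 2 values of 40 share dense rank 8.
Remaining distinct values take the next consecutive integers.
Site 2 values → pooled ranks: 68→3, 56→5, 48→6, 45→7, 99→1, 40→8
Rank sum = 3 + 5 + 6 + 7 + 1 + 8 = 30

30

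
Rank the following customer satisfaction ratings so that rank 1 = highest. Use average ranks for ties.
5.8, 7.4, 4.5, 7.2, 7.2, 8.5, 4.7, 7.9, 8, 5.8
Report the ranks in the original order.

Sorted (descending): 8.5, 8, 7.9, 7.4, 7.2, 7.2, 5.8, 5.8, 4.7, 4.5
The 2 values of 7.2 occupy positions 5–6 → average rank (5+6)/2 = 5.5.
The 2 values of 5.8 occupy positions 7–8 → average rank (7+8)/2 = 7.5.

7.5, 4, 10, 5.5, 5.5, 1, 9, 3, 2, 7.5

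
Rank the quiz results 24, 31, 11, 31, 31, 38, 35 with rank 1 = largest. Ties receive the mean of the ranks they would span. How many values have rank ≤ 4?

Sorted (descending): 38, 35, 31, 31, 31, 24, 11
The 3 values of 31 occupy positions 3–5 → average rank 4.
Ranks ≤ 4: {1, 2, 4, 4, 4} → 5 values.

5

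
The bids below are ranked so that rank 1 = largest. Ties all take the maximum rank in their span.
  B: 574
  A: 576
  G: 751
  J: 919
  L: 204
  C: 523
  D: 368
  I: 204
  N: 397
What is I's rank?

Sorted (descending): 919, 751, 576, 574, 523, 397, 368, 204, 204
The 2 values of 204 occupy positions 8–9 → each gets rank 9.
I has value 204 → rank 9.

9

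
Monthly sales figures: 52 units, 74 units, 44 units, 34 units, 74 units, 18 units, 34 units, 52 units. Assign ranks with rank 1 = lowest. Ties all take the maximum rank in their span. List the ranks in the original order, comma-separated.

6, 8, 4, 3, 8, 1, 3, 6

Sorted (ascending): 18, 34, 34, 44, 52, 52, 74, 74
The 2 values of 34 occupy positions 2–3 → each gets rank 3.
The 2 values of 52 occupy positions 5–6 → each gets rank 6.
The 2 values of 74 occupy positions 7–8 → each gets rank 8.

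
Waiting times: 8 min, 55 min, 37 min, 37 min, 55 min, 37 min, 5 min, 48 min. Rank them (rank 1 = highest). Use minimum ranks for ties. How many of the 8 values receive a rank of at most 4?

6

Sorted (descending): 55, 55, 48, 37, 37, 37, 8, 5
The 2 values of 55 occupy positions 1–2 → each gets rank 1.
The 3 values of 37 occupy positions 4–6 → each gets rank 4.
Ranks ≤ 4: {1, 1, 3, 4, 4, 4} → 6 values.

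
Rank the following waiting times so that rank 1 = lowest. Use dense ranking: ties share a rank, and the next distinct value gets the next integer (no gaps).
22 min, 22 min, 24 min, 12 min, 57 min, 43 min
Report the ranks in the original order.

Sorted (ascending): 12, 22, 22, 24, 43, 57
The 2 values of 22 share dense rank 2.
Remaining distinct values take the next consecutive integers.

2, 2, 3, 1, 5, 4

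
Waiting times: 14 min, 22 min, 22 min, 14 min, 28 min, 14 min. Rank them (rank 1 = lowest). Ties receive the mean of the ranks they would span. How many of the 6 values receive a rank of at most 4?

Sorted (ascending): 14, 14, 14, 22, 22, 28
The 3 values of 14 occupy positions 1–3 → average rank 2.
The 2 values of 22 occupy positions 4–5 → average rank (4+5)/2 = 4.5.
Ranks ≤ 4: {2, 2, 2} → 3 values.

3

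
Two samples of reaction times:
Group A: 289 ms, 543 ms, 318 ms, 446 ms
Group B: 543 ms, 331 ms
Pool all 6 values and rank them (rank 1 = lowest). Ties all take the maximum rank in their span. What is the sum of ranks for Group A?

13

Sorted (ascending): 289, 318, 331, 446, 543, 543
The 2 values of 543 occupy positions 5–6 → each gets rank 6.
Group A values → pooled ranks: 289→1, 543→6, 318→2, 446→4
Rank sum = 1 + 6 + 2 + 4 = 13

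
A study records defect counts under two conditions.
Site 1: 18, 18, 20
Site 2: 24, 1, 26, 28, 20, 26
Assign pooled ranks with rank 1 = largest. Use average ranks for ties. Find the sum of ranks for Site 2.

24.5

Sorted (descending): 28, 26, 26, 24, 20, 20, 18, 18, 1
The 2 values of 26 occupy positions 2–3 → average rank (2+3)/2 = 2.5.
The 2 values of 20 occupy positions 5–6 → average rank (5+6)/2 = 5.5.
The 2 values of 18 occupy positions 7–8 → average rank (7+8)/2 = 7.5.
Site 2 values → pooled ranks: 24→4, 1→9, 26→2.5, 28→1, 20→5.5, 26→2.5
Rank sum = 4 + 9 + 2.5 + 1 + 5.5 + 2.5 = 24.5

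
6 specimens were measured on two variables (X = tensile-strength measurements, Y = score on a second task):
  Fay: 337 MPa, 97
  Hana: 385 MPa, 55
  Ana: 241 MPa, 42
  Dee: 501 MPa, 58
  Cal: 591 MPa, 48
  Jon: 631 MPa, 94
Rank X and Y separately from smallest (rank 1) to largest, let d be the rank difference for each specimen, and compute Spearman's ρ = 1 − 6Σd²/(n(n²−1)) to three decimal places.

0.257

Ranks of variable 1: 2, 3, 1, 4, 5, 6
Ranks of variable 2: 6, 3, 1, 4, 2, 5
d = r₁ − r₂: -4, 0, 0, 0, 3, 1
d²: 16, 0, 0, 0, 9, 1; Σd² = 26
ρ = 1 − 6·26/(6·35) = 1 − 156/210 = 0.257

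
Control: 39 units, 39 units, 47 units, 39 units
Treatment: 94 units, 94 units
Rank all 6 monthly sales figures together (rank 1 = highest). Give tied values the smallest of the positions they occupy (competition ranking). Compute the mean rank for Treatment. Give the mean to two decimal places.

Sorted (descending): 94, 94, 47, 39, 39, 39
The 2 values of 94 occupy positions 1–2 → each gets rank 1.
The 3 values of 39 occupy positions 4–6 → each gets rank 4.
Treatment values → pooled ranks: 94→1, 94→1
Mean rank = (1 + 1) / 2 = 1.00

1.00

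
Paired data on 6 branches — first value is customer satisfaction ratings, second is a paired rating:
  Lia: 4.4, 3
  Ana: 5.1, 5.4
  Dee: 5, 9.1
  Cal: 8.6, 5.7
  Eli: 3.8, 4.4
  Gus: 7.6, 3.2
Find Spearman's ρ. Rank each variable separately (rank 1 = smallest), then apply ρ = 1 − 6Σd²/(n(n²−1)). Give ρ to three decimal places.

0.314

Ranks of variable 1: 2, 4, 3, 6, 1, 5
Ranks of variable 2: 1, 4, 6, 5, 3, 2
d = r₁ − r₂: 1, 0, -3, 1, -2, 3
d²: 1, 0, 9, 1, 4, 9; Σd² = 24
ρ = 1 − 6·24/(6·35) = 1 − 144/210 = 0.314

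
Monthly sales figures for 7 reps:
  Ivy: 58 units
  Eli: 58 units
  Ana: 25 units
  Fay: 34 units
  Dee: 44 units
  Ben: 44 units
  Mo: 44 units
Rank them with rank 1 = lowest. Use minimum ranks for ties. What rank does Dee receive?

3

Sorted (ascending): 25, 34, 44, 44, 44, 58, 58
The 3 values of 44 occupy positions 3–5 → each gets rank 3.
The 2 values of 58 occupy positions 6–7 → each gets rank 6.
Dee has value 44 units → rank 3.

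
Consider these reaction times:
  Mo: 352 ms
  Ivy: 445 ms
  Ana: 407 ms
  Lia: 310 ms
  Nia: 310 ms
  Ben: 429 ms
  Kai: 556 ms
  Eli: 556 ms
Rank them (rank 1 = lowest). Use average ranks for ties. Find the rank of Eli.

Sorted (ascending): 310, 310, 352, 407, 429, 445, 556, 556
The 2 values of 310 occupy positions 1–2 → average rank (1+2)/2 = 1.5.
The 2 values of 556 occupy positions 7–8 → average rank (7+8)/2 = 7.5.
Eli has value 556 ms → rank 7.5.

7.5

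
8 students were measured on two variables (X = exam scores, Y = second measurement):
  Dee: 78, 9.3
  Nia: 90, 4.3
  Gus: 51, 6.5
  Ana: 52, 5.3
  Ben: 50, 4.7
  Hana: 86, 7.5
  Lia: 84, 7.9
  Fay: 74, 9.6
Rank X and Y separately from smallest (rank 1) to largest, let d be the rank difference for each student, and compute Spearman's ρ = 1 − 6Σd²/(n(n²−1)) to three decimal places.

0.071

Ranks of variable 1: 5, 8, 2, 3, 1, 7, 6, 4
Ranks of variable 2: 7, 1, 4, 3, 2, 5, 6, 8
d = r₁ − r₂: -2, 7, -2, 0, -1, 2, 0, -4
d²: 4, 49, 4, 0, 1, 4, 0, 16; Σd² = 78
ρ = 1 − 6·78/(8·63) = 1 − 468/504 = 0.071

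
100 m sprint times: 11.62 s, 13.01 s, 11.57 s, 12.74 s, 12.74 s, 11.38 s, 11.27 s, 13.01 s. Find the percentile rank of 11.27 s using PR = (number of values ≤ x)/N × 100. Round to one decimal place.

12.5

N = 8.
Strictly below 11.27: 0. Equal to 11.27: 1.
PR = 1/8 × 100 = 12.5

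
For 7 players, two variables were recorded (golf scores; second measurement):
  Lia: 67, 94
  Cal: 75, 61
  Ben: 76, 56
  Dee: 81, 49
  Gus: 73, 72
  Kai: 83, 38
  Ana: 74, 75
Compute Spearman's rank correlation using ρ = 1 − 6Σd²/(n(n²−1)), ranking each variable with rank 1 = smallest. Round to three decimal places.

Ranks of variable 1: 1, 4, 5, 6, 2, 7, 3
Ranks of variable 2: 7, 4, 3, 2, 5, 1, 6
d = r₁ − r₂: -6, 0, 2, 4, -3, 6, -3
d²: 36, 0, 4, 16, 9, 36, 9; Σd² = 110
ρ = 1 − 6·110/(7·48) = 1 − 660/336 = -0.964

-0.964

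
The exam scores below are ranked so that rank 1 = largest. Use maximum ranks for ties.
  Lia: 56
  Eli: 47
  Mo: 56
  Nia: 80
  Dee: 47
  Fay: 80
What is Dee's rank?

6

Sorted (descending): 80, 80, 56, 56, 47, 47
The 2 values of 80 occupy positions 1–2 → each gets rank 2.
The 2 values of 56 occupy positions 3–4 → each gets rank 4.
The 2 values of 47 occupy positions 5–6 → each gets rank 6.
Dee has value 47 → rank 6.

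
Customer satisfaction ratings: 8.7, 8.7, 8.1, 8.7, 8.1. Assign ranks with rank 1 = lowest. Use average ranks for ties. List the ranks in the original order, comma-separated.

Sorted (ascending): 8.1, 8.1, 8.7, 8.7, 8.7
The 2 values of 8.1 occupy positions 1–2 → average rank (1+2)/2 = 1.5.
The 3 values of 8.7 occupy positions 3–5 → average rank 4.

4, 4, 1.5, 4, 1.5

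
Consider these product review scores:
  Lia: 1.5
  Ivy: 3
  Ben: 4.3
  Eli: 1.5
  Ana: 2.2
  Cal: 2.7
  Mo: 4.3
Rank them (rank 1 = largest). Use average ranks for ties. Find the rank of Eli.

6.5

Sorted (descending): 4.3, 4.3, 3, 2.7, 2.2, 1.5, 1.5
The 2 values of 4.3 occupy positions 1–2 → average rank (1+2)/2 = 1.5.
The 2 values of 1.5 occupy positions 6–7 → average rank (6+7)/2 = 6.5.
Eli has value 1.5 → rank 6.5.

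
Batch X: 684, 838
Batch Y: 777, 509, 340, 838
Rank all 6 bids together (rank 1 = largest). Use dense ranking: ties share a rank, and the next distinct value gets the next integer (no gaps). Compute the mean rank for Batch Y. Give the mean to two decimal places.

3.00

Sorted (descending): 838, 838, 777, 684, 509, 340
The 2 values of 838 share dense rank 1.
Remaining distinct values take the next consecutive integers.
Batch Y values → pooled ranks: 777→2, 509→4, 340→5, 838→1
Mean rank = (2 + 4 + 5 + 1) / 4 = 3.00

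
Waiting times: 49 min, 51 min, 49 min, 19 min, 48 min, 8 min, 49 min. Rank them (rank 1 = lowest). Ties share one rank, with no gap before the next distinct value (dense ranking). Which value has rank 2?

Sorted (ascending): 8, 19, 48, 49, 49, 49, 51
The 3 values of 49 share dense rank 4.
Remaining distinct values take the next consecutive integers.
Rank 2 → value 19.

19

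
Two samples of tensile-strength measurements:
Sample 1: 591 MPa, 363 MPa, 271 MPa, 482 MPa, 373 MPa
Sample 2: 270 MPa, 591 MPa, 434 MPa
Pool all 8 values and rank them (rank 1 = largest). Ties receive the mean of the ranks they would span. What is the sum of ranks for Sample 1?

Sorted (descending): 591, 591, 482, 434, 373, 363, 271, 270
The 2 values of 591 occupy positions 1–2 → average rank (1+2)/2 = 1.5.
Sample 1 values → pooled ranks: 591→1.5, 363→6, 271→7, 482→3, 373→5
Rank sum = 1.5 + 6 + 7 + 3 + 5 = 22.5

22.5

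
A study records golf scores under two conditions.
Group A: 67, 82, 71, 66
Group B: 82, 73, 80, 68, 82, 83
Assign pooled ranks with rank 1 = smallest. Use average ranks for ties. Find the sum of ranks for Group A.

Sorted (ascending): 66, 67, 68, 71, 73, 80, 82, 82, 82, 83
The 3 values of 82 occupy positions 7–9 → average rank 8.
Group A values → pooled ranks: 67→2, 82→8, 71→4, 66→1
Rank sum = 2 + 8 + 4 + 1 = 15

15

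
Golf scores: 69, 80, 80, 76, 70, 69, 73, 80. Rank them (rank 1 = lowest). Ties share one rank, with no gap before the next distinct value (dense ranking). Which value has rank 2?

Sorted (ascending): 69, 69, 70, 73, 76, 80, 80, 80
The 2 values of 69 share dense rank 1.
The 3 values of 80 share dense rank 5.
Remaining distinct values take the next consecutive integers.
Rank 2 → value 70.

70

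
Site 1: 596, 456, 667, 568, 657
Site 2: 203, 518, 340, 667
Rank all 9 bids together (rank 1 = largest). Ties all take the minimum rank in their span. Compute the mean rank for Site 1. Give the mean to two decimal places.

4.00

Sorted (descending): 667, 667, 657, 596, 568, 518, 456, 340, 203
The 2 values of 667 occupy positions 1–2 → each gets rank 1.
Site 1 values → pooled ranks: 596→4, 456→7, 667→1, 568→5, 657→3
Mean rank = (4 + 7 + 1 + 5 + 3) / 5 = 4.00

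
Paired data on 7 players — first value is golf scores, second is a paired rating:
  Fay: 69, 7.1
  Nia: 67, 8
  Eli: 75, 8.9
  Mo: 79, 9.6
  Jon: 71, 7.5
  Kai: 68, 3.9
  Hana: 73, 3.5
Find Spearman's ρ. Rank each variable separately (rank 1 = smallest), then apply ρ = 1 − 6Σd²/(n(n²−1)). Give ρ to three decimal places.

0.429

Ranks of variable 1: 3, 1, 6, 7, 4, 2, 5
Ranks of variable 2: 3, 5, 6, 7, 4, 2, 1
d = r₁ − r₂: 0, -4, 0, 0, 0, 0, 4
d²: 0, 16, 0, 0, 0, 0, 16; Σd² = 32
ρ = 1 − 6·32/(7·48) = 1 − 192/336 = 0.429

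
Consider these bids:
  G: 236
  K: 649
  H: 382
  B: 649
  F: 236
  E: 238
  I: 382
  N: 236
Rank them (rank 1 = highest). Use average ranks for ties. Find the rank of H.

3.5

Sorted (descending): 649, 649, 382, 382, 238, 236, 236, 236
The 2 values of 649 occupy positions 1–2 → average rank (1+2)/2 = 1.5.
The 2 values of 382 occupy positions 3–4 → average rank (3+4)/2 = 3.5.
The 3 values of 236 occupy positions 6–8 → average rank 7.
H has value 382 → rank 3.5.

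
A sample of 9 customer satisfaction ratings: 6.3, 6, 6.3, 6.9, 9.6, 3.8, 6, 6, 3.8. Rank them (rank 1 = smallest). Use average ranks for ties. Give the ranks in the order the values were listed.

6.5, 4, 6.5, 8, 9, 1.5, 4, 4, 1.5

Sorted (ascending): 3.8, 3.8, 6, 6, 6, 6.3, 6.3, 6.9, 9.6
The 2 values of 3.8 occupy positions 1–2 → average rank (1+2)/2 = 1.5.
The 3 values of 6 occupy positions 3–5 → average rank 4.
The 2 values of 6.3 occupy positions 6–7 → average rank (6+7)/2 = 6.5.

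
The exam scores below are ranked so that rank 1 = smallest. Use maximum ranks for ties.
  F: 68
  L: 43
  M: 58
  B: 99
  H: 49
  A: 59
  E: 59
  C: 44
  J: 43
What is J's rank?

Sorted (ascending): 43, 43, 44, 49, 58, 59, 59, 68, 99
The 2 values of 43 occupy positions 1–2 → each gets rank 2.
The 2 values of 59 occupy positions 6–7 → each gets rank 7.
J has value 43 → rank 2.

2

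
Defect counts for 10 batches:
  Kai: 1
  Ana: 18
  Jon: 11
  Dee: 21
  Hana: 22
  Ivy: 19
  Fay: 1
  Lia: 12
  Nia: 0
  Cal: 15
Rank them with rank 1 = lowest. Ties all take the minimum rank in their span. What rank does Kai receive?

2

Sorted (ascending): 0, 1, 1, 11, 12, 15, 18, 19, 21, 22
The 2 values of 1 occupy positions 2–3 → each gets rank 2.
Kai has value 1 → rank 2.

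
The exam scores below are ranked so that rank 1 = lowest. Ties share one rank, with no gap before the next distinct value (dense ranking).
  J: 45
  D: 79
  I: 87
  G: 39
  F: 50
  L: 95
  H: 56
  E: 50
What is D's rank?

5

Sorted (ascending): 39, 45, 50, 50, 56, 79, 87, 95
The 2 values of 50 share dense rank 3.
Remaining distinct values take the next consecutive integers.
D has value 79 → rank 5.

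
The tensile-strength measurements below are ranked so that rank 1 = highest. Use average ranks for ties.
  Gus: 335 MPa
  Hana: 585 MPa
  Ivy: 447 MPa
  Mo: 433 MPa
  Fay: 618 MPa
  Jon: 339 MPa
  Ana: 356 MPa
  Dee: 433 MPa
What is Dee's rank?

4.5

Sorted (descending): 618, 585, 447, 433, 433, 356, 339, 335
The 2 values of 433 occupy positions 4–5 → average rank (4+5)/2 = 4.5.
Dee has value 433 MPa → rank 4.5.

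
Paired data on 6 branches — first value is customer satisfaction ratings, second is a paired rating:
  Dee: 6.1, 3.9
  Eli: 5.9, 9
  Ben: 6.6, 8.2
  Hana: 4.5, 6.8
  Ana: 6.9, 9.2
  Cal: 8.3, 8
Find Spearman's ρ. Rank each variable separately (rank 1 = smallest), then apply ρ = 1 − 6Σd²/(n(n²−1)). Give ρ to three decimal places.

Ranks of variable 1: 3, 2, 4, 1, 5, 6
Ranks of variable 2: 1, 5, 4, 2, 6, 3
d = r₁ − r₂: 2, -3, 0, -1, -1, 3
d²: 4, 9, 0, 1, 1, 9; Σd² = 24
ρ = 1 − 6·24/(6·35) = 1 − 144/210 = 0.314

0.314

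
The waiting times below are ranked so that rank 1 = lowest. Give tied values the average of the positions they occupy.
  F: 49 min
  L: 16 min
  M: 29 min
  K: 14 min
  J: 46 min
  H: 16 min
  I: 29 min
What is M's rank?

4.5

Sorted (ascending): 14, 16, 16, 29, 29, 46, 49
The 2 values of 16 occupy positions 2–3 → average rank (2+3)/2 = 2.5.
The 2 values of 29 occupy positions 4–5 → average rank (4+5)/2 = 4.5.
M has value 29 min → rank 4.5.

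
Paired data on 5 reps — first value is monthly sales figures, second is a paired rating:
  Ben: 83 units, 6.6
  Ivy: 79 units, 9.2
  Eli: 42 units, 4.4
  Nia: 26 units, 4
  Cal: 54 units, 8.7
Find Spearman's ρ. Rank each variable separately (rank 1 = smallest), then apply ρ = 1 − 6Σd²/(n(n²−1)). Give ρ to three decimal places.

Ranks of variable 1: 5, 4, 2, 1, 3
Ranks of variable 2: 3, 5, 2, 1, 4
d = r₁ − r₂: 2, -1, 0, 0, -1
d²: 4, 1, 0, 0, 1; Σd² = 6
ρ = 1 − 6·6/(5·24) = 1 − 36/120 = 0.700

0.700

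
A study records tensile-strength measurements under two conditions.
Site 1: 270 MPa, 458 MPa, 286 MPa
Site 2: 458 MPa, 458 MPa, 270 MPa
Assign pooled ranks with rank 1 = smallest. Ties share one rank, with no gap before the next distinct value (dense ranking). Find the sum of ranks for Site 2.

Sorted (ascending): 270, 270, 286, 458, 458, 458
The 2 values of 270 share dense rank 1.
The 3 values of 458 share dense rank 3.
Remaining distinct values take the next consecutive integers.
Site 2 values → pooled ranks: 458→3, 458→3, 270→1
Rank sum = 3 + 3 + 1 = 7

7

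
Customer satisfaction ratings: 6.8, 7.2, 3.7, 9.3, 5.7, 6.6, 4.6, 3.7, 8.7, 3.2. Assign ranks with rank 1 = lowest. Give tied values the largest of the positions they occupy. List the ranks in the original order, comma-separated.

7, 8, 3, 10, 5, 6, 4, 3, 9, 1

Sorted (ascending): 3.2, 3.7, 3.7, 4.6, 5.7, 6.6, 6.8, 7.2, 8.7, 9.3
The 2 values of 3.7 occupy positions 2–3 → each gets rank 3.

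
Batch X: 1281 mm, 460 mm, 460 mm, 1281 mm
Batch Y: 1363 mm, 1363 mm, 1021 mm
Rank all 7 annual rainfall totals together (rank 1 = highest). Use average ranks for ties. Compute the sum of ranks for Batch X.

Sorted (descending): 1363, 1363, 1281, 1281, 1021, 460, 460
The 2 values of 1363 occupy positions 1–2 → average rank (1+2)/2 = 1.5.
The 2 values of 1281 occupy positions 3–4 → average rank (3+4)/2 = 3.5.
The 2 values of 460 occupy positions 6–7 → average rank (6+7)/2 = 6.5.
Batch X values → pooled ranks: 1281→3.5, 460→6.5, 460→6.5, 1281→3.5
Rank sum = 3.5 + 6.5 + 6.5 + 3.5 = 20

20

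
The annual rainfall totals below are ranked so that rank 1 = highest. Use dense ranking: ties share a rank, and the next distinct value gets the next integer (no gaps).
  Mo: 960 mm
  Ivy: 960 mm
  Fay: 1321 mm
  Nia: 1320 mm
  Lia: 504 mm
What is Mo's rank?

Sorted (descending): 1321, 1320, 960, 960, 504
The 2 values of 960 share dense rank 3.
Remaining distinct values take the next consecutive integers.
Mo has value 960 mm → rank 3.

3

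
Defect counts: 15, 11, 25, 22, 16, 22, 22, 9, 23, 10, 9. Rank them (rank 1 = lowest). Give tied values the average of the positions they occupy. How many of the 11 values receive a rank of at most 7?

6

Sorted (ascending): 9, 9, 10, 11, 15, 16, 22, 22, 22, 23, 25
The 2 values of 9 occupy positions 1–2 → average rank (1+2)/2 = 1.5.
The 3 values of 22 occupy positions 7–9 → average rank 8.
Ranks ≤ 7: {1.5, 1.5, 3, 4, 5, 6} → 6 values.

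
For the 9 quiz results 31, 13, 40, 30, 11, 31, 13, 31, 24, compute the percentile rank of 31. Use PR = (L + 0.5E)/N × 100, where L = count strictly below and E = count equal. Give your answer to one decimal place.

N = 9.
Strictly below 31: 5. Equal to 31: 3.
PR = (5 + 0.5·3)/9 × 100 = 72.2

72.2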